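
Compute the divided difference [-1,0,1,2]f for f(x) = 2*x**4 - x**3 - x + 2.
3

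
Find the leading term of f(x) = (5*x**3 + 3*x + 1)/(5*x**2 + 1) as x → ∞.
x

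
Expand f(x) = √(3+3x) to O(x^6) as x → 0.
sqrt(3) + sqrt(3)*x/2 - sqrt(3)*x**2/8 + sqrt(3)*x**3/16 - 5*sqrt(3)*x**4/128 + 7*sqrt(3)*x**5/256 + O(x**6)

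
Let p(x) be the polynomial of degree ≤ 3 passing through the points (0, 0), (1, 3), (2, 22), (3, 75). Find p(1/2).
5/8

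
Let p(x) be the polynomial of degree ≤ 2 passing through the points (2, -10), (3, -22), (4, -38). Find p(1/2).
1/2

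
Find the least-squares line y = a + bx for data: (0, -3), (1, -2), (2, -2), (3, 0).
a = -31/10, b = 9/10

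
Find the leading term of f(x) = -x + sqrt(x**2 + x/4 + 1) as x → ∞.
1/8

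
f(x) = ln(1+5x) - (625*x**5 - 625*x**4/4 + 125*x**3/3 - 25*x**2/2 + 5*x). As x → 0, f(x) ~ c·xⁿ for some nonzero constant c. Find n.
6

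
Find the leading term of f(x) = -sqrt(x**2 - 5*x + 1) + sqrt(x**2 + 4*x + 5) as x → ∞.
9/2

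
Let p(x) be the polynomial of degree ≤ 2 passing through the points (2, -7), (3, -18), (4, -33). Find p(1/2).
2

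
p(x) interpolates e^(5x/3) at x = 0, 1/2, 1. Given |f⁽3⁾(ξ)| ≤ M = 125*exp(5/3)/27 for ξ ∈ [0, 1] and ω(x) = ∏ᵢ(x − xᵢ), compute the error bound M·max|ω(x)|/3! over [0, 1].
125*sqrt(3)*exp(5/3)/5832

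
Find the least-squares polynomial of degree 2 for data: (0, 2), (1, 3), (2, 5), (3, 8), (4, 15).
79/35 + (-43/70)x + (13/14)x²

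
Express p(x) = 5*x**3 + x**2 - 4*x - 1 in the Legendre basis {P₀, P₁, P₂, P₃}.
(-2/3)P₀ - P₁ + (2/3)P₂ + (2)P₃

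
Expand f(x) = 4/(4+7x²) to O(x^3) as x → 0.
1 - 7*x**2/4 + O(x**3)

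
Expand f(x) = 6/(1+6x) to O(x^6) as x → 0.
6 - 36*x + 216*x**2 - 1296*x**3 + 7776*x**4 - 46656*x**5 + O(x**6)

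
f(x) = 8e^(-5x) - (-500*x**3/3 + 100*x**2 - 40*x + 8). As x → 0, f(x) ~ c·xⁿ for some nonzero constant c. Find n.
4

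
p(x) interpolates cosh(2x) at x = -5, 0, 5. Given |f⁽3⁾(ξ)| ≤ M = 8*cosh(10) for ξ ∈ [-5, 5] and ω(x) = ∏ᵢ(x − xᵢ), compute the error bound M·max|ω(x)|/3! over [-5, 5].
1000*sqrt(3)*cosh(10)/27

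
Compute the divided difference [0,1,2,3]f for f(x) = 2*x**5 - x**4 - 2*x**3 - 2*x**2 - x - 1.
42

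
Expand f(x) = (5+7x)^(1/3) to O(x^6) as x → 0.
5**(1/3) + 7*5**(1/3)*x/15 - 49*5**(1/3)*x**2/225 + 343*5**(1/3)*x**3/2025 - 4802*5**(1/3)*x**4/30375 + 369754*5**(1/3)*x**5/2278125 + O(x**6)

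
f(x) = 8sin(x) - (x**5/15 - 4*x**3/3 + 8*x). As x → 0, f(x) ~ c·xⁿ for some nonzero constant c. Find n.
7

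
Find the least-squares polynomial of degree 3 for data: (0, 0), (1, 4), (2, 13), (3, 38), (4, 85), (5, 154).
7/18 + (101/756)x + (86/63)x² + (103/108)x³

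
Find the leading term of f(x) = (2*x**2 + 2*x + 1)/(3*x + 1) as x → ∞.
2*x/3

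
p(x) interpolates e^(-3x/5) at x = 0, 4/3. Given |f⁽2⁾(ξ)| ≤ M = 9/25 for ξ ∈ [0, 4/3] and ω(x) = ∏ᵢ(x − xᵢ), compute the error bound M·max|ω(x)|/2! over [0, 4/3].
2/25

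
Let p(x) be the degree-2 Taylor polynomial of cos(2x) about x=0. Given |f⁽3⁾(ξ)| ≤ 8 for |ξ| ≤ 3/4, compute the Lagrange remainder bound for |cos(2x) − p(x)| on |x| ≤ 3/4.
9/16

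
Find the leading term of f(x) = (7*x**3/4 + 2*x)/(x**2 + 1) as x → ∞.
7*x/4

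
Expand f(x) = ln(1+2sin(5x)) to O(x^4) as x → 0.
10*x - 50*x**2 + 875*x**3/3 + O(x**4)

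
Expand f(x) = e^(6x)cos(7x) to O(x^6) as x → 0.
1 + 6*x - 13*x**2/2 - 111*x**3 - 6887*x**4/24 - 4339*x**5/20 + O(x**6)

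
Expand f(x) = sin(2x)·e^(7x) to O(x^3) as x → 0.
2*x + 14*x**2 + O(x**3)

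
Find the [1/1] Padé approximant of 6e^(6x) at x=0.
(18*x + 6)/(1 - 3*x)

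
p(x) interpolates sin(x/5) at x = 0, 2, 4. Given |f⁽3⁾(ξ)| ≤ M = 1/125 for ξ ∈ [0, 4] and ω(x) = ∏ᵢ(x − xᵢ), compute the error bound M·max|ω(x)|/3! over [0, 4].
8*sqrt(3)/3375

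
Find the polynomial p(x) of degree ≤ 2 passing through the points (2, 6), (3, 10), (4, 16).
x**2 - x + 4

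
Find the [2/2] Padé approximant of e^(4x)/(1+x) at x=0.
(8*x**2/9 + 4*x/3 + 1)/(8*x**2/9 - 5*x/3 + 1)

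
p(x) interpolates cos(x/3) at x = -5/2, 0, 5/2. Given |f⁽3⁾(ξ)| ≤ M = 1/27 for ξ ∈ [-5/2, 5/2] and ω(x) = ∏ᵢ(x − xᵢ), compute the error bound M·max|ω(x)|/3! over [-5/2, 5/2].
125*sqrt(3)/5832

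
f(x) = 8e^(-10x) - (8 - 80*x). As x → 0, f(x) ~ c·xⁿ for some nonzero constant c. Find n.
2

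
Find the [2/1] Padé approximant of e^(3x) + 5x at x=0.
(-7*x**2/2 + 7*x + 1)/(1 - x)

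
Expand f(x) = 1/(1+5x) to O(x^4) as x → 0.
1 - 5*x + 25*x**2 - 125*x**3 + O(x**4)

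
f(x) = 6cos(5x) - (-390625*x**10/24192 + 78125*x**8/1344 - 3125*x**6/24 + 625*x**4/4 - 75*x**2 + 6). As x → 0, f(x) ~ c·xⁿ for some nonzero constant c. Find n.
12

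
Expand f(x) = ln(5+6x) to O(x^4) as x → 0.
log(5) + 6*x/5 - 18*x**2/25 + 72*x**3/125 + O(x**4)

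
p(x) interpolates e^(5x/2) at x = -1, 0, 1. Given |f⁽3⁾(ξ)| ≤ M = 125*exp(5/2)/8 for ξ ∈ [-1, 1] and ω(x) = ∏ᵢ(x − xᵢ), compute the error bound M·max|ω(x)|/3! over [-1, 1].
125*sqrt(3)*exp(5/2)/216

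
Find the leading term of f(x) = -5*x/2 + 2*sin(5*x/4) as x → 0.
-125*x**3/192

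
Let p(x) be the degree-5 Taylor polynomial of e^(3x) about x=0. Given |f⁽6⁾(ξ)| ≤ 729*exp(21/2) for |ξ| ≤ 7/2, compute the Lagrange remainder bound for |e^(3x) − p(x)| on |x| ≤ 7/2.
9529569*exp(21/2)/5120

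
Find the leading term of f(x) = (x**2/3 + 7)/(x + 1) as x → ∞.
x/3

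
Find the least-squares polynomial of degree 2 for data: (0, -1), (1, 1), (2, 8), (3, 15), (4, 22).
-11/7 + (22/7)x + (5/7)x²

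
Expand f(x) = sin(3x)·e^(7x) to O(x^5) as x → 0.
3*x + 21*x**2 + 69*x**3 + 140*x**4 + O(x**5)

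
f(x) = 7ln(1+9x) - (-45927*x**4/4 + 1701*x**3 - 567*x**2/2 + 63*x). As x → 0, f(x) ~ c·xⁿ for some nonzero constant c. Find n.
5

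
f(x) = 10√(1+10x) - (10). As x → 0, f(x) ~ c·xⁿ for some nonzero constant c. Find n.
1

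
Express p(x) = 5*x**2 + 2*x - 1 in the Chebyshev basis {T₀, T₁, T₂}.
(3/2)T₀ + (2)T₁ + (5/2)T₂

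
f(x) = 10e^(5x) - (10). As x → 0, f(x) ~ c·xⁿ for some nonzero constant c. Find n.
1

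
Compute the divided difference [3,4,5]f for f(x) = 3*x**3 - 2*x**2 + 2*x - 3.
34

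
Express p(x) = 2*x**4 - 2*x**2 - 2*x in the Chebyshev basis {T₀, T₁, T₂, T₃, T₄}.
(-1/4)T₀ + (-2)T₁ + (1/4)T₄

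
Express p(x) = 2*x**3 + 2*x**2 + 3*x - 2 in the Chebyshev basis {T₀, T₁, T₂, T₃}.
-T₀ + (9/2)T₁ + T₂ + (1/2)T₃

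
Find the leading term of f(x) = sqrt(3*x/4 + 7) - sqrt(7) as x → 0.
3*sqrt(7)*x/56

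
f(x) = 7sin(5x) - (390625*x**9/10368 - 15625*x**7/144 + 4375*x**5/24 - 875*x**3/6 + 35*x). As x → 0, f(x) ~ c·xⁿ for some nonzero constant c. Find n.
11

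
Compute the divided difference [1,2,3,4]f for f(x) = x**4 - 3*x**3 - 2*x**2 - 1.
7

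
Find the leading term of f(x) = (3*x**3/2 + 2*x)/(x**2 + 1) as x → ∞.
3*x/2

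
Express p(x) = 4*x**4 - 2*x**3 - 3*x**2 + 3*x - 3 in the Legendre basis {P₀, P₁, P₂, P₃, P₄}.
(-16/5)P₀ + (9/5)P₁ + (2/7)P₂ + (-4/5)P₃ + (32/35)P₄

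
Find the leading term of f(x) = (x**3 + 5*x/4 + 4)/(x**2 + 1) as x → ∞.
x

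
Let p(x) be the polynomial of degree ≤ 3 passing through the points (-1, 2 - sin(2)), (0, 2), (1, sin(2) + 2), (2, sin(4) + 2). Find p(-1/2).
-5*sin(2)/8 + sin(4)/16 + 2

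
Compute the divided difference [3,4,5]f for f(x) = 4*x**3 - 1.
48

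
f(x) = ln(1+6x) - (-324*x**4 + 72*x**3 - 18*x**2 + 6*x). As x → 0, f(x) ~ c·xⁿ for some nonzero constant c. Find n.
5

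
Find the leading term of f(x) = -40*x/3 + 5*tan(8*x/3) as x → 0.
2560*x**3/81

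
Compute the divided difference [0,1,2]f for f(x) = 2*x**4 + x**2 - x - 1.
15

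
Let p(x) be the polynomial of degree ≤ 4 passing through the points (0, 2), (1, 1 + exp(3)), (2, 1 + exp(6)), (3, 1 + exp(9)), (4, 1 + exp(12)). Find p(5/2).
-5*exp(12)/128 - 5*exp(3)/32 + 131/128 + 45*exp(6)/64 + 15*exp(9)/32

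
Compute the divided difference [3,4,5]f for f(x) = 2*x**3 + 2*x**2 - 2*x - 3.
26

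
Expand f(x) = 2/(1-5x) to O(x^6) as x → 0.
2 + 10*x + 50*x**2 + 250*x**3 + 1250*x**4 + 6250*x**5 + O(x**6)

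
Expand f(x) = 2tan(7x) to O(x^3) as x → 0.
14*x + O(x**3)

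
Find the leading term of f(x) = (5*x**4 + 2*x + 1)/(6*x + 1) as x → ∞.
5*x**3/6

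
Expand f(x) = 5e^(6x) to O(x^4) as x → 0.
5 + 30*x + 90*x**2 + 180*x**3 + O(x**4)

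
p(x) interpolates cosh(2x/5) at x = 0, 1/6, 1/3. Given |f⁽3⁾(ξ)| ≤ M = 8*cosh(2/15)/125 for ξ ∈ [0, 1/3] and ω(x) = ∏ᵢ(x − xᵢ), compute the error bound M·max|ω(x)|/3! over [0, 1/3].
sqrt(3)*cosh(2/15)/91125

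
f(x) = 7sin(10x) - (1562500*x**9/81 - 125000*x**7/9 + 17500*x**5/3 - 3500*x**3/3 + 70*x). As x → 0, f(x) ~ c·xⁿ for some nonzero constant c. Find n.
11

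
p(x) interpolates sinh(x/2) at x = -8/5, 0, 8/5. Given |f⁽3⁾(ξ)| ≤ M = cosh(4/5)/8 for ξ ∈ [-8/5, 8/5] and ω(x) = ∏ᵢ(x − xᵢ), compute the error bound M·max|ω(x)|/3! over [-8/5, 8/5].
64*sqrt(3)*cosh(4/5)/3375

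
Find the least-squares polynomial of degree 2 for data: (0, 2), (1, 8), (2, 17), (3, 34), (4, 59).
18/7 + (6/7)x + (23/7)x²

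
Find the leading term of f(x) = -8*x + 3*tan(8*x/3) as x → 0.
512*x**3/27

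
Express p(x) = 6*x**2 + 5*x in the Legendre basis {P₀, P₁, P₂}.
(2)P₀ + (5)P₁ + (4)P₂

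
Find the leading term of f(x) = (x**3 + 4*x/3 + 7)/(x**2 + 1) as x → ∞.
x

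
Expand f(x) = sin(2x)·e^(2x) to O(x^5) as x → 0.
2*x + 4*x**2 + 8*x**3/3 + O(x**5)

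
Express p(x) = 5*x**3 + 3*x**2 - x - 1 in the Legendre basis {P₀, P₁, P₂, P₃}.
(2)P₁ + (2)P₂ + (2)P₃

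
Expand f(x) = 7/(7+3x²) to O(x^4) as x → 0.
1 - 3*x**2/7 + O(x**4)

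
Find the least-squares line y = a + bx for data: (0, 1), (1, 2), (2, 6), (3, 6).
a = 9/10, b = 19/10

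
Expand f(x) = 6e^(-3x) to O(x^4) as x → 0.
6 - 18*x + 27*x**2 - 27*x**3 + O(x**4)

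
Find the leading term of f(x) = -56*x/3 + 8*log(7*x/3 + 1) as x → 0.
-196*x**2/9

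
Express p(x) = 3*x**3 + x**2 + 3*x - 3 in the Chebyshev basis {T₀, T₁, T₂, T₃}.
(-5/2)T₀ + (21/4)T₁ + (1/2)T₂ + (3/4)T₃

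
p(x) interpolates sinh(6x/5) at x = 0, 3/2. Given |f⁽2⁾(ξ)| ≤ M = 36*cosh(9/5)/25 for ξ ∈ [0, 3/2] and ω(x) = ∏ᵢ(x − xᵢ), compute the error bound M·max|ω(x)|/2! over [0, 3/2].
81*cosh(9/5)/200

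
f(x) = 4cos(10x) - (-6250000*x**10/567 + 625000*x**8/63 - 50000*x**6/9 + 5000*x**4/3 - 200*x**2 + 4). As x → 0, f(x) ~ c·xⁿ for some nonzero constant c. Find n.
12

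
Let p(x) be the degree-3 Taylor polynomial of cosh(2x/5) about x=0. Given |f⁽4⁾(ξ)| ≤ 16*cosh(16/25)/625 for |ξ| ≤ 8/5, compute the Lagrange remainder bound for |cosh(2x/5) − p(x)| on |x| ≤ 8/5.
8192*cosh(16/25)/1171875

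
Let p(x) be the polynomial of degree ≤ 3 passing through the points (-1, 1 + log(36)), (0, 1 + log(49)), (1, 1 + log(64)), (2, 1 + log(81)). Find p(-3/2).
1 + log(110592*2**(1/4)*3**(1/8)*7**(5/8)/16807)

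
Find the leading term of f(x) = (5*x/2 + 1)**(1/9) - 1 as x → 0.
5*x/18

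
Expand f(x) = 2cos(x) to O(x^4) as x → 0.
2 - x**2 + O(x**4)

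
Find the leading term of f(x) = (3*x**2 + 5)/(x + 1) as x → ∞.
3*x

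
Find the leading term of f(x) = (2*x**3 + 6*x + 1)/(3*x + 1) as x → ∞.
2*x**2/3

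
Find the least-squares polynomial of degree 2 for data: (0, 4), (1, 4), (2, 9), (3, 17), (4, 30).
138/35 + (-25/14)x + (29/14)x²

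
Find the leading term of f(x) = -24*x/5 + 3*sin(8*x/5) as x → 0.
-256*x**3/125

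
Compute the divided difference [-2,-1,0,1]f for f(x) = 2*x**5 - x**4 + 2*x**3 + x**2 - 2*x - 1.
14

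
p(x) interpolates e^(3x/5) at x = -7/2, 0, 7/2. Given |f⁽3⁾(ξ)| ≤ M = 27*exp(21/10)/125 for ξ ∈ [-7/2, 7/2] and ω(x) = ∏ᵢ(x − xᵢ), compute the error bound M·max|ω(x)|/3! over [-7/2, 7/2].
343*sqrt(3)*exp(21/10)/1000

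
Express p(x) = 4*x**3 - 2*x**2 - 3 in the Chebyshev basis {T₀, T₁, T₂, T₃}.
(-4)T₀ + (3)T₁ - T₂ + T₃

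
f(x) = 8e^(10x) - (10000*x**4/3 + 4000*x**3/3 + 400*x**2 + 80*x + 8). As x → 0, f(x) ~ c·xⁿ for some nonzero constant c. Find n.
5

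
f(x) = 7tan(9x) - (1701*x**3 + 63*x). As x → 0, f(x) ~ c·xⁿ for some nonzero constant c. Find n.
5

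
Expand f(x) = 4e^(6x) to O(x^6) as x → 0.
4 + 24*x + 72*x**2 + 144*x**3 + 216*x**4 + 1296*x**5/5 + O(x**6)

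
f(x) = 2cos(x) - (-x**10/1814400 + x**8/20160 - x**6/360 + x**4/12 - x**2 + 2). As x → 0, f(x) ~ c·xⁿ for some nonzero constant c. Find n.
12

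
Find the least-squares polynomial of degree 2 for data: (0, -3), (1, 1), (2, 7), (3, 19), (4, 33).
-101/35 + (11/7)x + (13/7)x²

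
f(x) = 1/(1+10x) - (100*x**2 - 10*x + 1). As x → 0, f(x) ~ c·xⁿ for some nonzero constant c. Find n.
3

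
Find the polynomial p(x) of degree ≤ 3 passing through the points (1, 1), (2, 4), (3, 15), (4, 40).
x**3 - 2*x**2 + 2*x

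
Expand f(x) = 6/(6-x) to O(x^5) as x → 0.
1 + x/6 + x**2/36 + x**3/216 + x**4/1296 + O(x**5)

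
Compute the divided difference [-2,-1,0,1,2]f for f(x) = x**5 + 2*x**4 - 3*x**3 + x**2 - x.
2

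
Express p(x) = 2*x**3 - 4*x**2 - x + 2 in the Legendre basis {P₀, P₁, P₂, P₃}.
(2/3)P₀ + (1/5)P₁ + (-8/3)P₂ + (4/5)P₃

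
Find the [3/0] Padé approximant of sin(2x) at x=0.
-4*x**3/3 + 2*x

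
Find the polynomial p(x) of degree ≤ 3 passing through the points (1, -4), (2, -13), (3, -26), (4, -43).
-2*x**2 - 3*x + 1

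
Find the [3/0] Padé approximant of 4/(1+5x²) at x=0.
4 - 20*x**2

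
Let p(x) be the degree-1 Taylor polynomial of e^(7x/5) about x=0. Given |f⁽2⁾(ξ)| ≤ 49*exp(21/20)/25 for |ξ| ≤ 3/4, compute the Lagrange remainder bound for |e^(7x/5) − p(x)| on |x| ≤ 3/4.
441*exp(21/20)/800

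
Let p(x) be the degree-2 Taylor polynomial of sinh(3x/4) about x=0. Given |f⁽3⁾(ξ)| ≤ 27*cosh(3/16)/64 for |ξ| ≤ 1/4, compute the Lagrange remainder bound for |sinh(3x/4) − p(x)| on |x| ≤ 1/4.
9*cosh(3/16)/8192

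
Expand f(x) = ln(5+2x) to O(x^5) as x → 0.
log(5) + 2*x/5 - 2*x**2/25 + 8*x**3/375 - 4*x**4/625 + O(x**5)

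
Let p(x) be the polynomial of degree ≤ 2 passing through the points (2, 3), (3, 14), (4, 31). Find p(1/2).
-9/4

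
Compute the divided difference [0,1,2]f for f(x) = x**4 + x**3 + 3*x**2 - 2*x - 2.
13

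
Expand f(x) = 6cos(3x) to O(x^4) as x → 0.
6 - 27*x**2 + O(x**4)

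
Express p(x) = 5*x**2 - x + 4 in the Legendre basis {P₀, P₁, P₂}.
(17/3)P₀ - P₁ + (10/3)P₂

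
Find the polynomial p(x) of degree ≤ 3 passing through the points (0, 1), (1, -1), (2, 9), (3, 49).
3*x**3 - 3*x**2 - 2*x + 1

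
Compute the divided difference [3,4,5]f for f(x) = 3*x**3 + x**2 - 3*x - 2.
37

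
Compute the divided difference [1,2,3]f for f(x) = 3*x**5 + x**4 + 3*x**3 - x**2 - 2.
312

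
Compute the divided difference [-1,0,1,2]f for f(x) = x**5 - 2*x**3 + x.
3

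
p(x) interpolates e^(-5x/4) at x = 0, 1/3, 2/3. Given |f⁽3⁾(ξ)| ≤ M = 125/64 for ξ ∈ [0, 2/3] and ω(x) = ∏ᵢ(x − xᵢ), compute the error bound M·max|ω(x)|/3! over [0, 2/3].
125*sqrt(3)/46656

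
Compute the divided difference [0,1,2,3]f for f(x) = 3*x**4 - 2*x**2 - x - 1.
18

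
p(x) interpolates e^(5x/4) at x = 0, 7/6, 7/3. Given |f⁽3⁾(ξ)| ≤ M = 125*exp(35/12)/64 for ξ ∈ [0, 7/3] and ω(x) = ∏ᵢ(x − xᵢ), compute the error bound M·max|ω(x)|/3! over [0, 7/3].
42875*sqrt(3)*exp(35/12)/373248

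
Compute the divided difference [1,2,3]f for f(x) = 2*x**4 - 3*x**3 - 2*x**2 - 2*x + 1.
30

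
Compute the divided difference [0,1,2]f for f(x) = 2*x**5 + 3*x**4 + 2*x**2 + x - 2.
53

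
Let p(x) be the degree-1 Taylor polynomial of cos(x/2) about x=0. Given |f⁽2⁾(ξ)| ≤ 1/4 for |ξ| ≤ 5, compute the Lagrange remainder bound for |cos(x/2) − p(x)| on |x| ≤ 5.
25/8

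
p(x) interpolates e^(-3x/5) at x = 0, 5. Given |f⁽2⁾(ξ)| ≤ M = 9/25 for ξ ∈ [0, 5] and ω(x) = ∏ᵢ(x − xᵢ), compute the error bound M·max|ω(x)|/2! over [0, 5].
9/8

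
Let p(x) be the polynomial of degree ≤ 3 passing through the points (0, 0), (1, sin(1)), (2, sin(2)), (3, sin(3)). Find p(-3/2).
-189*sin(1)/16 - 35*sin(3)/16 + 135*sin(2)/16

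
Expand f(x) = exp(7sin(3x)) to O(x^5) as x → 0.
1 + 21*x + 441*x**2/2 + 1512*x**3 + 59535*x**4/8 + O(x**5)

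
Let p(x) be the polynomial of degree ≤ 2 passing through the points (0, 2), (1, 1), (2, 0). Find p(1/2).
3/2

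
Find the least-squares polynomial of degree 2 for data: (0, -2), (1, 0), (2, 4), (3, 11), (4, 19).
-72/35 + (71/70)x + (15/14)x²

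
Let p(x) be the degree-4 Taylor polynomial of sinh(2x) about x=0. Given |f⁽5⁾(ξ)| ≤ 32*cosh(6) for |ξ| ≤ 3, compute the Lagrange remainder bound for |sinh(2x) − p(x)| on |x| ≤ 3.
324*cosh(6)/5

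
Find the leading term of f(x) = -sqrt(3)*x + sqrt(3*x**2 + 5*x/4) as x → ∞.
5*sqrt(3)/24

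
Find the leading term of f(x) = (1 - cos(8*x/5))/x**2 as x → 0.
32/25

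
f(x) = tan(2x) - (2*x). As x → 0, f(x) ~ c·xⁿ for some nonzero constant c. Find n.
3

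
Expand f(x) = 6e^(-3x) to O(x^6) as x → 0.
6 - 18*x + 27*x**2 - 27*x**3 + 81*x**4/4 - 243*x**5/20 + O(x**6)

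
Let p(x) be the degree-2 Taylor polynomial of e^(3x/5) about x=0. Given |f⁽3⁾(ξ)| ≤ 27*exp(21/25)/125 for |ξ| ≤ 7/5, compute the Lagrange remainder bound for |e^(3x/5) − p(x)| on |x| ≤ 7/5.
3087*exp(21/25)/31250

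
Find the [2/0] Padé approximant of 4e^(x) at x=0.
2*x**2 + 4*x + 4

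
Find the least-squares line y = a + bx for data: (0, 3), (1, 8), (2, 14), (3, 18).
a = 31/10, b = 51/10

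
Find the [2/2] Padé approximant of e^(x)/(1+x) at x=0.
(7*x**2/36 + 2*x/3 + 1)/(-11*x**2/36 + 2*x/3 + 1)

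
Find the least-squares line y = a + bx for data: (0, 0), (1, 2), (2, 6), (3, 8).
a = -1/5, b = 14/5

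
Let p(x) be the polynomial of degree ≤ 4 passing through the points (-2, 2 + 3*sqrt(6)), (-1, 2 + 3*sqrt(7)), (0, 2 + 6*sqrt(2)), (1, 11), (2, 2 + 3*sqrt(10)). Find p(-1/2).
-15*sqrt(6)/128 + 9*sqrt(10)/128 + 19/32 + 45*sqrt(7)/32 + 135*sqrt(2)/32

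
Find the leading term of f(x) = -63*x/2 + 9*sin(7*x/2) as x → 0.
-1029*x**3/16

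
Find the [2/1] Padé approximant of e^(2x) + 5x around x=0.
(-8*x**2/3 + 19*x/3 + 1)/(1 - 2*x/3)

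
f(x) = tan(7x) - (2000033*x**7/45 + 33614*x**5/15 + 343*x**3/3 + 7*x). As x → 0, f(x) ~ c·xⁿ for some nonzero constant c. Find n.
9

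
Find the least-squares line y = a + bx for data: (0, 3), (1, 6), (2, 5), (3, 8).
a = 17/5, b = 7/5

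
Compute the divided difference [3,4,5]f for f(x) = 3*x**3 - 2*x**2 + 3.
34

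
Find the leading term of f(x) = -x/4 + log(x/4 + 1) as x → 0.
-x**2/32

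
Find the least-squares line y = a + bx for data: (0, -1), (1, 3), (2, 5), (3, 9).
a = -4/5, b = 16/5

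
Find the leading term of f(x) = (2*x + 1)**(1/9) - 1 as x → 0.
2*x/9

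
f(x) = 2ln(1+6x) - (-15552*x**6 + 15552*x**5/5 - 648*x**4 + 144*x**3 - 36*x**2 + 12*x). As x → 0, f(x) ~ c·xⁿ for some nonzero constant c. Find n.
7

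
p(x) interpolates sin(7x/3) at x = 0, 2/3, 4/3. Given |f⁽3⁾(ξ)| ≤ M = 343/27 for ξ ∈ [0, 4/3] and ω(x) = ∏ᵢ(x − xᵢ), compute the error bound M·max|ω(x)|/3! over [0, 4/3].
2744*sqrt(3)/19683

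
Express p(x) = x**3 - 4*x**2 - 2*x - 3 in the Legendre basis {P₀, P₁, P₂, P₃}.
(-13/3)P₀ + (-7/5)P₁ + (-8/3)P₂ + (2/5)P₃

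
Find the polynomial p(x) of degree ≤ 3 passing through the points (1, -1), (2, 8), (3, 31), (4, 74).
x**3 + x**2 - x - 2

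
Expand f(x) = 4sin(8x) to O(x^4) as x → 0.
32*x - 1024*x**3/3 + O(x**4)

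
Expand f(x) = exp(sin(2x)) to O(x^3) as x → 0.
1 + 2*x + 2*x**2 + O(x**3)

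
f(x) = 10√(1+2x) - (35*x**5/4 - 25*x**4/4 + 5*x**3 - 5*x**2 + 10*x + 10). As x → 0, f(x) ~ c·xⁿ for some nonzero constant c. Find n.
6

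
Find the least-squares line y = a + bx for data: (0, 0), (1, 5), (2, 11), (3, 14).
a = 3/10, b = 24/5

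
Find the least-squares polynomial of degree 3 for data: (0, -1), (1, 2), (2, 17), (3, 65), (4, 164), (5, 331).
-107/126 + (1391/756)x + (-643/252)x² + (167/54)x³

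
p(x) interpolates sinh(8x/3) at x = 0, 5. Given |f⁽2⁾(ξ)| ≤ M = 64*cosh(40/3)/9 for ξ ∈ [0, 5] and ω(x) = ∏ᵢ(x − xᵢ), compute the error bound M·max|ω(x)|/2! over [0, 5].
200*cosh(40/3)/9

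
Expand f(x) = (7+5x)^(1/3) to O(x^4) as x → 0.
7**(1/3) + 5*7**(1/3)*x/21 - 25*7**(1/3)*x**2/441 + 625*7**(1/3)*x**3/27783 + O(x**4)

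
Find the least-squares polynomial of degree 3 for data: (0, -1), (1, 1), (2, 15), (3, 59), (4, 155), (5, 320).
-1 + (39/14)x + (-111/28)x² + (13/4)x³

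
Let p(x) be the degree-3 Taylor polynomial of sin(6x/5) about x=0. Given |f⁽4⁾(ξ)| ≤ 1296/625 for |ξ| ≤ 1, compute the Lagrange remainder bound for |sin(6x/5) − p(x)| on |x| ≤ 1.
54/625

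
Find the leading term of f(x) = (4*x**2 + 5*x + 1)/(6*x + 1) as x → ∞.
2*x/3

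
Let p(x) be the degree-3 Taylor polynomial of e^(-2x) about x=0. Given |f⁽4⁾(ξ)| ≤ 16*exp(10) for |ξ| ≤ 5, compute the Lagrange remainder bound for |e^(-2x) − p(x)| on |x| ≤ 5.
1250*exp(10)/3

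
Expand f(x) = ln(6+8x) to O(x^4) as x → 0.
log(6) + 4*x/3 - 8*x**2/9 + 64*x**3/81 + O(x**4)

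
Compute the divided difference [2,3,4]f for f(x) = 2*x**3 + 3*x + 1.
18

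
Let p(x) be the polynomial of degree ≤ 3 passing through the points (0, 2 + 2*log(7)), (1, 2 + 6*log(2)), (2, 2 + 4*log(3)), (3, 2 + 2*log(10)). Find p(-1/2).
2 + log(583443*35**(3/8)*6**(1/4)/81920)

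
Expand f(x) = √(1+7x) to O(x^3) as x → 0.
1 + 7*x/2 - 49*x**2/8 + O(x**3)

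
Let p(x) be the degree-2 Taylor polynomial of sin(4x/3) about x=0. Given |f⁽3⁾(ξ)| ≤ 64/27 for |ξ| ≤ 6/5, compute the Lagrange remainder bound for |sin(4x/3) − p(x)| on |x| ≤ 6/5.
256/375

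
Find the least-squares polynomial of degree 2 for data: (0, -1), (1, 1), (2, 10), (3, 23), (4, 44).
-1 + (-4/5)x + (3)x²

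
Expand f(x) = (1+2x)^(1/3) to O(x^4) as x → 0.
1 + 2*x/3 - 4*x**2/9 + 40*x**3/81 + O(x**4)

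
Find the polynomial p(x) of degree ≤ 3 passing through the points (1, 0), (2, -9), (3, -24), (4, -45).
3 - 3*x**2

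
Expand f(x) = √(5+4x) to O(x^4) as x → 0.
sqrt(5) + 2*sqrt(5)*x/5 - 2*sqrt(5)*x**2/25 + 4*sqrt(5)*x**3/125 + O(x**4)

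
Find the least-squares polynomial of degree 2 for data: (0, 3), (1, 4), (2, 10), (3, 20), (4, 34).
101/35 + (-27/35)x + (15/7)x²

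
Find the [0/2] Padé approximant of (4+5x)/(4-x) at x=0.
1/(15*x**2/8 - 3*x/2 + 1)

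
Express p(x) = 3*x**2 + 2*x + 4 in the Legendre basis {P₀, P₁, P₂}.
(5)P₀ + (2)P₁ + (2)P₂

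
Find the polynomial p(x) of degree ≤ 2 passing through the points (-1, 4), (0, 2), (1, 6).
3*x**2 + x + 2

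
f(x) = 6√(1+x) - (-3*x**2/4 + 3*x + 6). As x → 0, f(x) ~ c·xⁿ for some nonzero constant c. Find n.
3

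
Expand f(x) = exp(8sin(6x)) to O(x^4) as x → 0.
1 + 48*x + 1152*x**2 + 18144*x**3 + O(x**4)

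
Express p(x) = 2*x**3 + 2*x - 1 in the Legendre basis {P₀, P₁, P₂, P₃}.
-P₀ + (16/5)P₁ + (4/5)P₃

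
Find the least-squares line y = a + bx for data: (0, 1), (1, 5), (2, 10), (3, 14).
a = 9/10, b = 22/5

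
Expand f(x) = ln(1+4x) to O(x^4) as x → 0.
4*x - 8*x**2 + 64*x**3/3 + O(x**4)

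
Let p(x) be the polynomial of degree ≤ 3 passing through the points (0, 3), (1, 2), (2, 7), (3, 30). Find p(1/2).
5/2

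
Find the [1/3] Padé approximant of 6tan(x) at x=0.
6*x/(1 - x**2/3)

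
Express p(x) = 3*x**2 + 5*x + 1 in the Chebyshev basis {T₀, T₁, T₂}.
(5/2)T₀ + (5)T₁ + (3/2)T₂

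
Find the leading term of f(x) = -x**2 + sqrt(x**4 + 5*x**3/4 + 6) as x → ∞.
5*x/8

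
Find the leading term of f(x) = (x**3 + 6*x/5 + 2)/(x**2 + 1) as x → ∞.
x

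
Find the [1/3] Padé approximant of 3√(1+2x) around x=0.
(21*x/4 + 3)/(x**3/8 - x**2/4 + 3*x/4 + 1)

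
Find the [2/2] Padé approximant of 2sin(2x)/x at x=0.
(4 - 28*x**2/15)/(x**2/5 + 1)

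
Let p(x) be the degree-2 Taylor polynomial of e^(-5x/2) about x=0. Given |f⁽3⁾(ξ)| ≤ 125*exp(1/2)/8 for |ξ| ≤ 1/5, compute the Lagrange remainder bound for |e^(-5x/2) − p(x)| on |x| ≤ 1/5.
exp(1/2)/48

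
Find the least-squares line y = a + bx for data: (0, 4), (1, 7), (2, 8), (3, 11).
a = 21/5, b = 11/5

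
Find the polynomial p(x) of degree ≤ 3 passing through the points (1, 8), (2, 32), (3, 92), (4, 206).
3*x**3 + 3*x + 2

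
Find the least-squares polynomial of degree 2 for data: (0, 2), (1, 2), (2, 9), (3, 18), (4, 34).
13/7 + (-12/7)x + (17/7)x²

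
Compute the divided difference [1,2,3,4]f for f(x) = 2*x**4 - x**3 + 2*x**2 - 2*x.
19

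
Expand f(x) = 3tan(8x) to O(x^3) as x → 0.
24*x + O(x**3)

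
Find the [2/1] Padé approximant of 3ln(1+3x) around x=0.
9*x*(x + 2)/(2*(2*x + 1))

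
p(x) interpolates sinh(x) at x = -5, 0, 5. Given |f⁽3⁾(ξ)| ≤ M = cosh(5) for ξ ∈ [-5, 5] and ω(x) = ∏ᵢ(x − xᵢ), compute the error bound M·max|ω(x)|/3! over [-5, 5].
125*sqrt(3)*cosh(5)/27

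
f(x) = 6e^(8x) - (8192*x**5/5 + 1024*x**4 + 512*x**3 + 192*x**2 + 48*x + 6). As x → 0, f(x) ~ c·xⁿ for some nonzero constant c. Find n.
6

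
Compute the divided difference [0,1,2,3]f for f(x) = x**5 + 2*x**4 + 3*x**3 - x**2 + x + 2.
40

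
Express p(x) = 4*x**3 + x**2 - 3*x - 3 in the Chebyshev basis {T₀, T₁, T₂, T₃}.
(-5/2)T₀ + (1/2)T₂ + T₃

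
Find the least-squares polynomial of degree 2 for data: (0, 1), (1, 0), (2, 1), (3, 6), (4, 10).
4/5 + (-8/5)x + x²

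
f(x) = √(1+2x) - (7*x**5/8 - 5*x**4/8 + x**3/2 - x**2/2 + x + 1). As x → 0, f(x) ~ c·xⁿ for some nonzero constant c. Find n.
6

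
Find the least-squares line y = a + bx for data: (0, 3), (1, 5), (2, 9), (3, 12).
a = 13/5, b = 31/10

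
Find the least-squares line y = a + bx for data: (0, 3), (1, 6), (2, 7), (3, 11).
a = 3, b = 5/2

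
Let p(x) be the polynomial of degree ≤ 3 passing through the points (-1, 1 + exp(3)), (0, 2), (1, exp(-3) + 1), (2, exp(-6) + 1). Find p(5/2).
((37 - 5*exp(3))*exp(6) - 35*exp(3) + 35)*exp(-6)/16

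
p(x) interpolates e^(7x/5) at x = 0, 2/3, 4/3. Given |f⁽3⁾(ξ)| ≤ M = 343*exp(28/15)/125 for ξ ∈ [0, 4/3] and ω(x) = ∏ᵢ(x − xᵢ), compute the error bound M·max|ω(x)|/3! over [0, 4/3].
2744*sqrt(3)*exp(28/15)/91125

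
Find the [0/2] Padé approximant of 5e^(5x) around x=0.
5/(25*x**2/2 - 5*x + 1)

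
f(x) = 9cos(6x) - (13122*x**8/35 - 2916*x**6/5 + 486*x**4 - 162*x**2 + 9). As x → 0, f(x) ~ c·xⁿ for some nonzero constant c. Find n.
10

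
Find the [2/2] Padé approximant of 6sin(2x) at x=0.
12*x/(2*x**2/3 + 1)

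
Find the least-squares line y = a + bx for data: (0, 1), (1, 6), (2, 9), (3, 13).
a = 7/5, b = 39/10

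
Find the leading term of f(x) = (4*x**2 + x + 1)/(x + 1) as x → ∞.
4*x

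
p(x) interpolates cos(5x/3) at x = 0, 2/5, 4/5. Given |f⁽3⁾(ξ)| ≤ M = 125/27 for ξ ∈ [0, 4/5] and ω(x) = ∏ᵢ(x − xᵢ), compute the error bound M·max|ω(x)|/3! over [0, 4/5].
8*sqrt(3)/729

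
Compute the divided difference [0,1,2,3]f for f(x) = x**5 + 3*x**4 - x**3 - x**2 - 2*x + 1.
42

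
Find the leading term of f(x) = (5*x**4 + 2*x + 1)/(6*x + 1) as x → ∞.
5*x**3/6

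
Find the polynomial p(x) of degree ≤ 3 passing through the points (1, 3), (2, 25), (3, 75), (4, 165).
2*x**3 + 2*x**2 + 2*x - 3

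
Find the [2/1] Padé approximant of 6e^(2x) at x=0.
(4*x**2 + 8*x + 6)/(1 - 2*x/3)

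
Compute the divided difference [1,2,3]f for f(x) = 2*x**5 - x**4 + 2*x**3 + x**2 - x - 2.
168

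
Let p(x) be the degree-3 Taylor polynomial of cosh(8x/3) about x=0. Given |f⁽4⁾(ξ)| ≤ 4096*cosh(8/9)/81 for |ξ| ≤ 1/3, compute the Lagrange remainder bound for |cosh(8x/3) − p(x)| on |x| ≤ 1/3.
512*cosh(8/9)/19683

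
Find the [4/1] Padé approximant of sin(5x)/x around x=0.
625*x**4/24 - 125*x**2/6 + 5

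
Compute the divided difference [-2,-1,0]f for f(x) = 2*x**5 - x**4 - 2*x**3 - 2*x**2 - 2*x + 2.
-33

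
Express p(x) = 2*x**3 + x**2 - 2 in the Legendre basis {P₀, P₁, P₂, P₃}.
(-5/3)P₀ + (6/5)P₁ + (2/3)P₂ + (4/5)P₃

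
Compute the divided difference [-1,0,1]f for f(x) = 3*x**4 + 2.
3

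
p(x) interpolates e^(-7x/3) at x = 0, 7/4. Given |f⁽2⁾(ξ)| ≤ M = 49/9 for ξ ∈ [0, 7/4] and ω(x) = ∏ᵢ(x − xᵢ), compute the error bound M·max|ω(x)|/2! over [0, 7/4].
2401/1152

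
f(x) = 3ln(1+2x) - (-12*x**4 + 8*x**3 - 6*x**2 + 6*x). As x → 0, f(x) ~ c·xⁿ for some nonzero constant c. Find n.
5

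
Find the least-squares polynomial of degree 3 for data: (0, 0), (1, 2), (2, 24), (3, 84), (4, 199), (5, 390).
-11/126 + (-139/108)x + (67/126)x² + (331/108)x³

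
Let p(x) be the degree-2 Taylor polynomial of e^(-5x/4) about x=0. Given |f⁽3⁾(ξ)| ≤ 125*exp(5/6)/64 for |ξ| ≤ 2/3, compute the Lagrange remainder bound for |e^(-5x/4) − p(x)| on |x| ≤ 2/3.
125*exp(5/6)/1296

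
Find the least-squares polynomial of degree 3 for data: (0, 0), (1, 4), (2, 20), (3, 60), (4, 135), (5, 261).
-5/42 + (767/252)x + (-61/84)x² + (19/9)x³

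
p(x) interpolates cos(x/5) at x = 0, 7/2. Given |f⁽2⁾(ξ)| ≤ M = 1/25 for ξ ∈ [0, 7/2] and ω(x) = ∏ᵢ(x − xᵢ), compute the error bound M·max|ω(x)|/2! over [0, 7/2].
49/800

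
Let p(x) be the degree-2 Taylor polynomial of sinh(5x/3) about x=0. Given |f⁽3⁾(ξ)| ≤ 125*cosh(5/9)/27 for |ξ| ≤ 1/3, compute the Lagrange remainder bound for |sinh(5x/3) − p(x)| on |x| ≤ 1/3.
125*cosh(5/9)/4374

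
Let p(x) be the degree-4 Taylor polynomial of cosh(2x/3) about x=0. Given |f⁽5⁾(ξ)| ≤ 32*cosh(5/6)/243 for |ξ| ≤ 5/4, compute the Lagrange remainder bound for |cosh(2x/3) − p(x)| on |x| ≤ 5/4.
625*cosh(5/6)/186624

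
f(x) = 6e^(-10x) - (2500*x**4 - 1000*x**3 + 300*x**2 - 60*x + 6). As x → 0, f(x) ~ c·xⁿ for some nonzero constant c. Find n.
5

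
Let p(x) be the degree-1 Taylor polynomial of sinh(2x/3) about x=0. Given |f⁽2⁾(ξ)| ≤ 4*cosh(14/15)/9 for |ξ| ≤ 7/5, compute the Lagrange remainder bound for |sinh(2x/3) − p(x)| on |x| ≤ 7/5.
98*cosh(14/15)/225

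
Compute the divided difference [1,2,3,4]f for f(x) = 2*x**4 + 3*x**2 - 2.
20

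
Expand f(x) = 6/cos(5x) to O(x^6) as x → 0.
6 + 75*x**2 + 3125*x**4/4 + O(x**6)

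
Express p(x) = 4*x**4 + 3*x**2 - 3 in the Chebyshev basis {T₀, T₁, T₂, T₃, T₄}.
(7/2)T₂ + (1/2)T₄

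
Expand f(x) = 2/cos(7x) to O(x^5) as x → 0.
2 + 49*x**2 + 12005*x**4/12 + O(x**5)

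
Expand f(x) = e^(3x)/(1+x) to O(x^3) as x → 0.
1 + 2*x + 5*x**2/2 + O(x**3)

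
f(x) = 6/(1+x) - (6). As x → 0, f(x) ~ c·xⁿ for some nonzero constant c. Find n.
1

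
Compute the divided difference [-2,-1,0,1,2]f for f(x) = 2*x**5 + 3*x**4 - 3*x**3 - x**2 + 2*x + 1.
3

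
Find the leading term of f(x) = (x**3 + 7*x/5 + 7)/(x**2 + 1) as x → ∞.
x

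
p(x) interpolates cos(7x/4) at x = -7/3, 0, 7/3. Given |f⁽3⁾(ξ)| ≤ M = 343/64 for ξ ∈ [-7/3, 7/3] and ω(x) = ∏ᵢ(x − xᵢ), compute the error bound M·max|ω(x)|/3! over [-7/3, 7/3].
117649*sqrt(3)/46656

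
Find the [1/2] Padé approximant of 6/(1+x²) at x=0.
6/(x**2 + 1)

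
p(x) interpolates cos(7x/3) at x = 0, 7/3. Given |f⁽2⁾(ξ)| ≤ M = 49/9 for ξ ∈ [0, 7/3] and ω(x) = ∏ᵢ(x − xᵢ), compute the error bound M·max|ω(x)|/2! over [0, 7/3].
2401/648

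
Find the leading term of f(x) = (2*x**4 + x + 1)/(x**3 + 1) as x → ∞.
2*x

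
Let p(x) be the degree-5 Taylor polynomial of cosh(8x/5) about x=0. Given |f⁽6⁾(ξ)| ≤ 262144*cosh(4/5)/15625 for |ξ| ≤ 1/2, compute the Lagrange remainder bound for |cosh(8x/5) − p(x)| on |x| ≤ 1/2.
256*cosh(4/5)/703125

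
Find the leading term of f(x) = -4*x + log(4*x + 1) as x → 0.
-8*x**2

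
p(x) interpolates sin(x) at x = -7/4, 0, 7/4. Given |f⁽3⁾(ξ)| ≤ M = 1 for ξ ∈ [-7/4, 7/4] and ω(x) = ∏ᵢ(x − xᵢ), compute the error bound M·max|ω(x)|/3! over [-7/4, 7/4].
343*sqrt(3)/1728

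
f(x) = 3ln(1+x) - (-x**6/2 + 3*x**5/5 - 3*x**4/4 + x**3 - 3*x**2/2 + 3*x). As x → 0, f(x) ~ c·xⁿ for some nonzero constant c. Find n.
7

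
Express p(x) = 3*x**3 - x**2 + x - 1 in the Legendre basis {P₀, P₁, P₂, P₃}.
(-4/3)P₀ + (14/5)P₁ + (-2/3)P₂ + (6/5)P₃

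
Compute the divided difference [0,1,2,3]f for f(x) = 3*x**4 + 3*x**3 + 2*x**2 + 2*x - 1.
21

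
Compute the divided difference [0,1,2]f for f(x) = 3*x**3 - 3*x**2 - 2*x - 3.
6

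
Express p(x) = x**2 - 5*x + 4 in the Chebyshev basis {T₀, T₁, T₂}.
(9/2)T₀ + (-5)T₁ + (1/2)T₂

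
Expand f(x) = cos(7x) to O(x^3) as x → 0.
1 - 49*x**2/2 + O(x**3)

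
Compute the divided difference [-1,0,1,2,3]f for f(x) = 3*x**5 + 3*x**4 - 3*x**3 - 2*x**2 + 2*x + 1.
18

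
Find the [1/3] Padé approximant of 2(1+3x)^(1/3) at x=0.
(5*x + 2)/(x**3/3 - x**2/2 + 3*x/2 + 1)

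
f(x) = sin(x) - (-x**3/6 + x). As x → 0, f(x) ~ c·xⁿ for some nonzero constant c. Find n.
5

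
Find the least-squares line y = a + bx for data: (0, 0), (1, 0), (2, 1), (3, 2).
a = -3/10, b = 7/10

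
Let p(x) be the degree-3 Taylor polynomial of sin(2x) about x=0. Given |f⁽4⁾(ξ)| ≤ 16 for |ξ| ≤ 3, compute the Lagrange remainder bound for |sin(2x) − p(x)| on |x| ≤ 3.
54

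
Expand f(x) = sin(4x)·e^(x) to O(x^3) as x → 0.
4*x + 4*x**2 + O(x**3)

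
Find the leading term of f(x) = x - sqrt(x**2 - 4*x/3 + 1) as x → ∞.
2/3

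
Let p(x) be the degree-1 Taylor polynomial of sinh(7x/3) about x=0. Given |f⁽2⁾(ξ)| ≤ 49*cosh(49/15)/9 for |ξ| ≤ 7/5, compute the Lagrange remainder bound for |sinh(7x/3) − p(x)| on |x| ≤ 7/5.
2401*cosh(49/15)/450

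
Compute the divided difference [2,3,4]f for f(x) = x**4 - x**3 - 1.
46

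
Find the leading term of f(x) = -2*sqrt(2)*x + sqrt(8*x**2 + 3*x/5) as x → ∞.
3*sqrt(2)/40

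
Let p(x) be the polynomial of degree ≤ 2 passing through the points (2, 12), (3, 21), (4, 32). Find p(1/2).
9/4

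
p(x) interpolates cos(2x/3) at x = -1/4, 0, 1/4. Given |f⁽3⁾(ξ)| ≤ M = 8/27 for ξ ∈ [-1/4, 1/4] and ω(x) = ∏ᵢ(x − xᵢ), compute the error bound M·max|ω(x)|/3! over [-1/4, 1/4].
sqrt(3)/5832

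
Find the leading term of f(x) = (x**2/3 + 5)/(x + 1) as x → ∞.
x/3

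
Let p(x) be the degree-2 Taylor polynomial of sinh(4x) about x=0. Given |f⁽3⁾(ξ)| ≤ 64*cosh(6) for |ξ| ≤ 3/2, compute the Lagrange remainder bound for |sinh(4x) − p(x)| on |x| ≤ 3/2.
36*cosh(6)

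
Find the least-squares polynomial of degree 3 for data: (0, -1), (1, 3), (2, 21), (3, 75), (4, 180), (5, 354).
-103/126 + (799/756)x + (-209/252)x² + (80/27)x³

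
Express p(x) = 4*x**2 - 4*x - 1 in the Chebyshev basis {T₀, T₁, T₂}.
T₀ + (-4)T₁ + (2)T₂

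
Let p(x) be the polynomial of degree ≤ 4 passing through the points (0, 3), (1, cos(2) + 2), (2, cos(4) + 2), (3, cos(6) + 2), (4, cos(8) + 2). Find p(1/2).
35*cos(2)/32 - 5*cos(8)/128 + 7*cos(6)/32 - 35*cos(4)/64 + 291/128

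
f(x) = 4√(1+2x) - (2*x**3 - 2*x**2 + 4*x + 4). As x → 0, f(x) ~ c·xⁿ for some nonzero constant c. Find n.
4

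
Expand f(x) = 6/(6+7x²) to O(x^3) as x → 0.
1 - 7*x**2/6 + O(x**3)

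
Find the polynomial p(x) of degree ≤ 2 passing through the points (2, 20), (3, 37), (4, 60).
3*x**2 + 2*x + 4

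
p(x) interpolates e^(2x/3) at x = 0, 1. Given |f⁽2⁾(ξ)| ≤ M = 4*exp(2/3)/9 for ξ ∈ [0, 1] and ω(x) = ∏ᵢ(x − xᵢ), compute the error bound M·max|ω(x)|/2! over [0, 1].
exp(2/3)/18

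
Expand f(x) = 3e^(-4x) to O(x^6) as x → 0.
3 - 12*x + 24*x**2 - 32*x**3 + 32*x**4 - 128*x**5/5 + O(x**6)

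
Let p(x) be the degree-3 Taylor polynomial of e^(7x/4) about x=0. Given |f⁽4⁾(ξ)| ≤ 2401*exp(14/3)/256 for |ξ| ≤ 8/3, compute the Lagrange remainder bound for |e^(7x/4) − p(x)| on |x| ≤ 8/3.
4802*exp(14/3)/243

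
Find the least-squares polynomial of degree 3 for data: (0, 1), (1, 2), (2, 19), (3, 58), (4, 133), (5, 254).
17/21 + (-13/9)x + (32/21)x² + (16/9)x³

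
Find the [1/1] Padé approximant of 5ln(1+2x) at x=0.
10*x/(x + 1)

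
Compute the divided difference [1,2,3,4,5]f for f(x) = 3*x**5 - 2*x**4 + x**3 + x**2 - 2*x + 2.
43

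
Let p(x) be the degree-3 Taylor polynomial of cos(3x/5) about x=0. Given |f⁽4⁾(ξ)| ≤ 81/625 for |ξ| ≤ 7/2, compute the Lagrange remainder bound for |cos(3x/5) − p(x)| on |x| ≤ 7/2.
64827/80000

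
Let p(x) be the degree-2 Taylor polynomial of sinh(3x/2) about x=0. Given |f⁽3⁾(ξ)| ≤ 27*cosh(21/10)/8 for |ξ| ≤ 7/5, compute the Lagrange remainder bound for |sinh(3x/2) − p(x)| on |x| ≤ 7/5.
3087*cosh(21/10)/2000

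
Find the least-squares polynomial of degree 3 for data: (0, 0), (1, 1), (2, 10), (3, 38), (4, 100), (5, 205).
2/63 + (212/189)x + (-139/63)x² + (55/27)x³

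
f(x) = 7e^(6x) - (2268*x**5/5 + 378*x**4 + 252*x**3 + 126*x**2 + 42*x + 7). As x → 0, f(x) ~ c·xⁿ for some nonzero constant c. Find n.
6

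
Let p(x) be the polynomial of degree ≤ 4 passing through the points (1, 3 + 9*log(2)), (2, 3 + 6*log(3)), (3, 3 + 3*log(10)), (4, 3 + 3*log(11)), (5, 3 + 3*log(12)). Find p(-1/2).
3 + log(79228162514264337593543950336000000000000000000000000000000000000000000000000000000000000000000000*11**(29/32)*2**(75/128)*3**(57/128)*5**(39/64)/16498470378713279211530953935282941406772053995091988430139472909795873188682476523141453410937017)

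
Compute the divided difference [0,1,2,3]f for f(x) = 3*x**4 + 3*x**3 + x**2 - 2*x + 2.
21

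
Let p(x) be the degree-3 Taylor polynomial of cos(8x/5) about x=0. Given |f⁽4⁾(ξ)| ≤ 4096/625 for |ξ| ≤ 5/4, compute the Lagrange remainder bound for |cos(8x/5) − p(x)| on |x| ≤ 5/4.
2/3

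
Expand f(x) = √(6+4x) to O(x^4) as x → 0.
sqrt(6) + sqrt(6)*x/3 - sqrt(6)*x**2/18 + sqrt(6)*x**3/54 + O(x**4)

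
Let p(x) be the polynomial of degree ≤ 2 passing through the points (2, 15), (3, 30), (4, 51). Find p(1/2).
15/4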